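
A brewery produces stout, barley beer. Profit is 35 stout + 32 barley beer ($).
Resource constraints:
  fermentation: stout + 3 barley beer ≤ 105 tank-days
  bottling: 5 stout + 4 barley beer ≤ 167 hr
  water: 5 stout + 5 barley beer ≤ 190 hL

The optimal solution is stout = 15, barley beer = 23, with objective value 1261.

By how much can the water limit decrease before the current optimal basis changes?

23

Binding constraints: bottling, water. The basis is B = [[5,4],[5,5]] with det 5.
Per unit decrease in water, x* moves by d = (0.8, -1).
The basis stays optimal until barley beer reaches 0; allowable decrease = 23 hL.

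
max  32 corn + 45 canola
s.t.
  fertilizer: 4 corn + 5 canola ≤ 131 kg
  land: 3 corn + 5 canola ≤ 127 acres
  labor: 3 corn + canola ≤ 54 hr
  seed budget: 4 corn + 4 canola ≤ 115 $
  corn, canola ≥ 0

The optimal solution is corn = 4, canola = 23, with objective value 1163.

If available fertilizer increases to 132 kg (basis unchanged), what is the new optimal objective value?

1168

Check each constraint at x*: fertilizer 131/131 (tight); land 127/127 (tight); labor 35/54 (slack 19); seed budget 108/115 (slack 7).
Slack constraints have shadow price 0 (complementary slackness).
Dual feasibility on the basic columns requires 4·y_fertilizer + 3·y_land = 32, 5·y_fertilizer + 5·y_land = 45.
This yields shadow prices y_fertilizer = 5, y_land = 4.
Δz = y_fertilizer·Δb = 5 × (1) = 5, so new z* = 1163 + 5 = 1168.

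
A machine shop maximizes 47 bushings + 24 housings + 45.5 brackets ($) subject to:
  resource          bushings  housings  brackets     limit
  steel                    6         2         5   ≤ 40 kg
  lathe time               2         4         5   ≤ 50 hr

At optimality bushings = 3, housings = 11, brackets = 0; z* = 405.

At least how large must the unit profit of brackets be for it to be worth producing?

47.5

Check each constraint at x*: steel 40/40 (tight); lathe time 50/50 (tight).
From A_Bᵀ y = c: 6·y_steel + 2·y_lathe time = 47; 2·y_steel + 4·y_lathe time = 24.
Solving: y_steel = 7, y_lathe time = 2.5.
brackets enters the basis when its profit ≥ yᵀa₃ = 7·5 + 2.5·5 = 47.5.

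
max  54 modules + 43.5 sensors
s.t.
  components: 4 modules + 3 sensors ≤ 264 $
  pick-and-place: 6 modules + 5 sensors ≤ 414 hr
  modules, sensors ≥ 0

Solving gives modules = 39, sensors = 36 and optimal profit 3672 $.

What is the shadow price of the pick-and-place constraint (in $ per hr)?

6

Check each constraint at x*: components 264/264 (tight); pick-and-place 414/414 (tight).
Dual feasibility on the basic columns requires 4·y_components + 6·y_pick-and-place = 54, 3·y_components + 5·y_pick-and-place = 43.5.
→ y_components = 4.5 and y_pick-and-place = 6.
Shadow price of pick-and-place = 6.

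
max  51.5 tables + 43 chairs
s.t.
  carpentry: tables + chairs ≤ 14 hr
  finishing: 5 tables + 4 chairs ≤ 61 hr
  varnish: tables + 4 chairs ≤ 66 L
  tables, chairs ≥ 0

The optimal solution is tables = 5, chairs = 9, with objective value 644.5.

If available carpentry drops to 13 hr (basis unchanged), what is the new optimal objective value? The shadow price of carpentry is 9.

Δb = -1, so new z* = 644.5 + (9)·(-1) = 644.5 − 9 = 635.5.

635.5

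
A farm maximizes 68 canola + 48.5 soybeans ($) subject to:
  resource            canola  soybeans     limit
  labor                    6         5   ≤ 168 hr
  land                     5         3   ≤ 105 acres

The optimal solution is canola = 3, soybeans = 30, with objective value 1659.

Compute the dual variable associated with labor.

At the optimum: labor uses 168 of 168 (binding); land uses 105 of 105 (binding).
The binding rows give the dual system: 6·y_labor + 5·y_land = 68 and 5·y_labor + 3·y_land = 48.5.
This yields shadow prices y_labor = 5.5, y_land = 7.
Shadow price of labor = 5.5.

5.5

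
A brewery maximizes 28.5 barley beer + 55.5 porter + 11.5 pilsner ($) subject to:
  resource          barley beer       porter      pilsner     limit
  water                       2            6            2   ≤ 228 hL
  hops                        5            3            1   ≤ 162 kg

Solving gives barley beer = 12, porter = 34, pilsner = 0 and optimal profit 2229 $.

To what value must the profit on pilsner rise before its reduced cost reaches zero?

At the optimum: water uses 228 of 228 (binding); hops uses 162 of 162 (binding).
The binding rows give the dual system: 2·y_water + 5·y_hops = 28.5 and 6·y_water + 3·y_hops = 55.5.
This yields shadow prices y_water = 8, y_hops = 2.5.
pilsner enters the basis when its profit ≥ yᵀa₃ = 8·2 + 2.5·1 = 18.5.

18.5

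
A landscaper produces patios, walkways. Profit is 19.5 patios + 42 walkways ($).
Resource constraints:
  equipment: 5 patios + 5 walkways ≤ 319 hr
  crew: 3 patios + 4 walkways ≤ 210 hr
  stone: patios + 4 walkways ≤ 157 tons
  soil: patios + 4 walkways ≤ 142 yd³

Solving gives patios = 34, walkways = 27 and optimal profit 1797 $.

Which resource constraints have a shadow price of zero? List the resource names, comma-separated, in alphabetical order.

equipment: 305/319 (slack 14)
crew: 210/210 (binding)
stone: 142/157 (slack 15)
soil: 142/142 (binding)
By complementary slackness, a constraint with positive slack has shadow price 0 → equipment, stone.

equipment, stone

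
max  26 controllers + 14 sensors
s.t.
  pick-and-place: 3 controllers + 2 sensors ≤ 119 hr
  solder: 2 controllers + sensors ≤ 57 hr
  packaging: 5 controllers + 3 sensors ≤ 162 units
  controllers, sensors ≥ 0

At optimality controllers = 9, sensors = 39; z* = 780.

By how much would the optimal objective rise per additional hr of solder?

8

Binding: solder and packaging. Non-binding: pick-and-place (14 unused).
Slack constraints have shadow price 0 (complementary slackness).
Dual feasibility on the basic columns requires 2·y_solder + 5·y_packaging = 26, 1·y_solder + 3·y_packaging = 14.
→ y_solder = 8 and y_packaging = 2.
Shadow price of solder = 8.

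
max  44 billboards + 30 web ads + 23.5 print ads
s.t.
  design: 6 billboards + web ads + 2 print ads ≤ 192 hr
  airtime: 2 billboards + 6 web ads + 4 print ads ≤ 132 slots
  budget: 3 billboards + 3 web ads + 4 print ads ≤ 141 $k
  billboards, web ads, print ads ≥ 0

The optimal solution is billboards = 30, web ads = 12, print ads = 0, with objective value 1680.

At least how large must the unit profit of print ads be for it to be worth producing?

At the optimum: design uses 192 of 192 (binding); airtime uses 132 of 132 (binding); budget uses 126 of 141 (slack = 15).
Since budget is not tight, its dual is 0.
The binding rows give the dual system: 6·y_design + 2·y_airtime = 44 and 1·y_design + 6·y_airtime = 30.
Solving: y_design = 6, y_airtime = 4.
print ads enters the basis when its profit ≥ yᵀa₃ = 6·2 + 4·4 = 28.

28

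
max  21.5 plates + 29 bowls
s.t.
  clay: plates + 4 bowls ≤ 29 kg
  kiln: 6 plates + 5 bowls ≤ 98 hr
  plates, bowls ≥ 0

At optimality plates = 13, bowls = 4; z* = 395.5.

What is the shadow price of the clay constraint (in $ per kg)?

3.5

Both clay and kiln are binding at x*.
From A_Bᵀ y = c: 1·y_clay + 6·y_kiln = 21.5; 4·y_clay + 5·y_kiln = 29.
This yields shadow prices y_clay = 3.5, y_kiln = 3.
Shadow price of clay = 3.5.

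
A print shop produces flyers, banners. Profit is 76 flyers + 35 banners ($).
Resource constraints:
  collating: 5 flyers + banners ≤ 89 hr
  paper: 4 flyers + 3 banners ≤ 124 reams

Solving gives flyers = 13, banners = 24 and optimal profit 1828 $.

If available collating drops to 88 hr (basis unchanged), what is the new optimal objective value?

Both collating and paper are binding at x*.
Dual feasibility on the basic columns requires 5·y_collating + 4·y_paper = 76, 1·y_collating + 3·y_paper = 35.
Solving: y_collating = 8, y_paper = 9.
Δz = y_collating·Δb = 8 × (-1) = -8, so new z* = 1828 − 8 = 1820.

1820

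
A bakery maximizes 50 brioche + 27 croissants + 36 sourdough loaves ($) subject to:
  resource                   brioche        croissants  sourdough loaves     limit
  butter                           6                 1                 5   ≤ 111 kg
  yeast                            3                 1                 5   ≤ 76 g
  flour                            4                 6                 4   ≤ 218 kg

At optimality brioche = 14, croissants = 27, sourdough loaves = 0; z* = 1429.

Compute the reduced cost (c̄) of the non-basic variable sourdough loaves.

-8

At the optimum: butter uses 111 of 111 (binding); yeast uses 69 of 76 (slack = 7); flour uses 218 of 218 (binding).
Slack constraints have shadow price 0 (complementary slackness).
Dual feasibility on the basic columns requires 6·y_butter + 4·y_flour = 50, 1·y_butter + 6·y_flour = 27.
→ y_butter = 6 and y_flour = 3.5.
Reduced cost of sourdough loaves: c₃ − yᵀa₃ = 36 − (6·5 + 3.5·4) = 36 − 44 = -8.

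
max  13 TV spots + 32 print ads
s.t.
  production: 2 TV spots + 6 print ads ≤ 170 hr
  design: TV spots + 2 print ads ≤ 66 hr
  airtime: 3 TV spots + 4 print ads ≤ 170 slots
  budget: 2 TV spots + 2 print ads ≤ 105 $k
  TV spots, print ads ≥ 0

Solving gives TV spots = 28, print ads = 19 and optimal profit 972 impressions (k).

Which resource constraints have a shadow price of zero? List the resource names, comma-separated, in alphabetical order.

airtime, budget

production: 170/170 (binding)
design: 66/66 (binding)
airtime: 160/170 (slack 10)
budget: 94/105 (slack 11)
By complementary slackness, a constraint with positive slack has shadow price 0 → airtime, budget.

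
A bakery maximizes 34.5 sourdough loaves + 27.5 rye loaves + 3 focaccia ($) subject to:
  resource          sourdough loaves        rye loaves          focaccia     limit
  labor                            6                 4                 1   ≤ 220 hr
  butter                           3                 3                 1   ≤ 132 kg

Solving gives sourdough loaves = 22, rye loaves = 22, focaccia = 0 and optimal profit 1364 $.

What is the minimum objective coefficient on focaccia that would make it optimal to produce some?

Both labor and butter are binding at x*.
From A_Bᵀ y = c: 6·y_labor + 3·y_butter = 34.5; 4·y_labor + 3·y_butter = 27.5.
→ y_labor = 3.5 and y_butter = 4.5.
focaccia enters the basis when its profit ≥ yᵀa₃ = 3.5·1 + 4.5·1 = 8.

8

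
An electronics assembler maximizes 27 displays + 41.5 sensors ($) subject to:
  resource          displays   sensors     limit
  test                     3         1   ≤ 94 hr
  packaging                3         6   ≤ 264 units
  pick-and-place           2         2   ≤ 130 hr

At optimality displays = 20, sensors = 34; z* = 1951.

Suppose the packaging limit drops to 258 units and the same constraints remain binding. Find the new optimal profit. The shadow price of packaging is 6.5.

Δb = -6, so new z* = 1951 + (6.5)·(-6) = 1951 − 39 = 1912.

1912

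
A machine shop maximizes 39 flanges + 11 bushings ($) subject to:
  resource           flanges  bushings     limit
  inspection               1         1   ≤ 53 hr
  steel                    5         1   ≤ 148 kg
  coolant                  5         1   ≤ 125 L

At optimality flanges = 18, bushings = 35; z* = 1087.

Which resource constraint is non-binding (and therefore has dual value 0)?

steel

inspection: 53/53 (binding)
steel: 125/148 (slack 23)
coolant: 125/125 (binding)
By complementary slackness, a constraint with positive slack has shadow price 0 → steel.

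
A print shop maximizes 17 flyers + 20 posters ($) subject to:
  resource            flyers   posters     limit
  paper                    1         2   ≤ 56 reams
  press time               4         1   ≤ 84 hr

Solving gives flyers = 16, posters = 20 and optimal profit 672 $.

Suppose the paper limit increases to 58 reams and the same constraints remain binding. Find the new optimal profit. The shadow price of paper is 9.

690

Δb = 2, so new z* = 672 + (9)·(2) = 672 + 18 = 690.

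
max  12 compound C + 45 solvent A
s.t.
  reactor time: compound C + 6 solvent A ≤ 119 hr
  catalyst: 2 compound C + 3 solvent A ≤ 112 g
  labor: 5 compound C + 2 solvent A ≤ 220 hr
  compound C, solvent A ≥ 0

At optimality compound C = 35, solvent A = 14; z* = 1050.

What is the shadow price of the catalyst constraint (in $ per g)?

3

At the optimum: reactor time uses 119 of 119 (binding); catalyst uses 112 of 112 (binding); labor uses 203 of 220 (slack = 17).
Slack constraints have shadow price 0 (complementary slackness).
Dual feasibility on the basic columns requires 1·y_reactor time + 2·y_catalyst = 12, 6·y_reactor time + 3·y_catalyst = 45.
Solving: y_reactor time = 6, y_catalyst = 3.
Shadow price of catalyst = 3.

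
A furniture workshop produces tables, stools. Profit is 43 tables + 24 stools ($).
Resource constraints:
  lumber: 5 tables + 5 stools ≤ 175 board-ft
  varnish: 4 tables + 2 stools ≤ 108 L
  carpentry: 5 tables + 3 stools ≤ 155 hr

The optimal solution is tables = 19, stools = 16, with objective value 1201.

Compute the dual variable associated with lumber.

Check each constraint at x*: lumber 175/175 (tight); varnish 108/108 (tight); carpentry 143/155 (slack 12).
Since carpentry is not tight, its dual is 0.
From A_Bᵀ y = c: 5·y_lumber + 4·y_varnish = 43; 5·y_lumber + 2·y_varnish = 24.
Solving: y_lumber = 1, y_varnish = 9.5.
Shadow price of lumber = 1.

1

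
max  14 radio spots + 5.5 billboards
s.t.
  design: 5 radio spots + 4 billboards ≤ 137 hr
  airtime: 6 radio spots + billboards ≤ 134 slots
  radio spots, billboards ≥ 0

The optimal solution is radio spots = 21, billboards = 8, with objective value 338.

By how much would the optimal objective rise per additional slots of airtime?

Check each constraint at x*: design 137/137 (tight); airtime 134/134 (tight).
Dual feasibility on the basic columns requires 5·y_design + 6·y_airtime = 14, 4·y_design + 1·y_airtime = 5.5.
Solving: y_design = 1, y_airtime = 1.5.
Shadow price of airtime = 1.5.

1.5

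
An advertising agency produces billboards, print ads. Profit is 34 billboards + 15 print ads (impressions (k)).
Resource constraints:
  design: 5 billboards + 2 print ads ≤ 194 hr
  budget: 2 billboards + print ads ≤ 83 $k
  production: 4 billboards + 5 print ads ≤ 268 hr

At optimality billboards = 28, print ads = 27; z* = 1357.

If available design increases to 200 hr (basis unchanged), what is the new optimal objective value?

Binding: design and budget. Non-binding: production (21 unused).
Slack constraints have shadow price 0 (complementary slackness).
The binding rows give the dual system: 5·y_design + 2·y_budget = 34 and 2·y_design + 1·y_budget = 15.
This yields shadow prices y_design = 4, y_budget = 7.
Δz = y_design·Δb = 4 × (6) = 24, so new z* = 1357 + 24 = 1381.

1381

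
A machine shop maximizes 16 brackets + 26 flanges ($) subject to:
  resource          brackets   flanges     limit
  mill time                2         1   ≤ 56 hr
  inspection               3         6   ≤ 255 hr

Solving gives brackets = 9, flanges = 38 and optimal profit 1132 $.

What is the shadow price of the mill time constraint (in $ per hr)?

At the optimum: mill time uses 56 of 56 (binding); inspection uses 255 of 255 (binding).
Dual feasibility on the basic columns requires 2·y_mill time + 3·y_inspection = 16, 1·y_mill time + 6·y_inspection = 26.
This yields shadow prices y_mill time = 2, y_inspection = 4.
Shadow price of mill time = 2.

2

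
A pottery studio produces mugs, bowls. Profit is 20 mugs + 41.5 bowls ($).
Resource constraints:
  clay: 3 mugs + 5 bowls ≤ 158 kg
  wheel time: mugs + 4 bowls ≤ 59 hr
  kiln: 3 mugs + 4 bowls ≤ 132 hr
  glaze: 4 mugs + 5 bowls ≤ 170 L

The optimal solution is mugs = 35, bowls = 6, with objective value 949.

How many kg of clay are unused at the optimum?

clay used = 3·35 + 5·6 = 135; slack = 158 − 135 = 23.

23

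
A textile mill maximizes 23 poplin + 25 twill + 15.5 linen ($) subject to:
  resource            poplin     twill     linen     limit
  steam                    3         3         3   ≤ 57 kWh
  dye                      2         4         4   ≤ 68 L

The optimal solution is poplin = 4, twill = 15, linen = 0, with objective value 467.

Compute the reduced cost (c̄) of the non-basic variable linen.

-9.5

Both steam and dye are binding at x*.
The binding rows give the dual system: 3·y_steam + 2·y_dye = 23 and 3·y_steam + 4·y_dye = 25.
This yields shadow prices y_steam = 7, y_dye = 1.
Reduced cost of linen: c₃ − yᵀa₃ = 15.5 − (7·3 + 1·4) = 15.5 − 25 = -9.5.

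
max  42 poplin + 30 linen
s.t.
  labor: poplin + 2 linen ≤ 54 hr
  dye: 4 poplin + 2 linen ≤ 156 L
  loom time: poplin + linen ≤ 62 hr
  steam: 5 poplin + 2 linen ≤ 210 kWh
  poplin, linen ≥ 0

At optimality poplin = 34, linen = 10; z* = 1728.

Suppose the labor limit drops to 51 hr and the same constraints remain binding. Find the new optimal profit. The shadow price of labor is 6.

Δb = -3, so new z* = 1728 + (6)·(-3) = 1728 − 18 = 1710.

1710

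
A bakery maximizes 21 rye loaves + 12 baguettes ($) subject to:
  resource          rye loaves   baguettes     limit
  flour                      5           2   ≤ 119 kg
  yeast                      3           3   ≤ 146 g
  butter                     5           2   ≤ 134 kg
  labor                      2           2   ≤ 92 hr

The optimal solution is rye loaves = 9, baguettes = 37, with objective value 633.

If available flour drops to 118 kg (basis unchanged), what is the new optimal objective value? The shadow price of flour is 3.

Δb = -1, so new z* = 633 + (3)·(-1) = 633 − 3 = 630.

630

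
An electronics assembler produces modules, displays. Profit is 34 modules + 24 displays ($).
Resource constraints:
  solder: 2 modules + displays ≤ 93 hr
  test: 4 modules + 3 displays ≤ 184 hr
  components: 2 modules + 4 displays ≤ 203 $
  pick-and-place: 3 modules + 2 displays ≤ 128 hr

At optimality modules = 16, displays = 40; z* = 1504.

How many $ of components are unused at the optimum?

11

components used = 2·16 + 4·40 = 192; slack = 203 − 192 = 11.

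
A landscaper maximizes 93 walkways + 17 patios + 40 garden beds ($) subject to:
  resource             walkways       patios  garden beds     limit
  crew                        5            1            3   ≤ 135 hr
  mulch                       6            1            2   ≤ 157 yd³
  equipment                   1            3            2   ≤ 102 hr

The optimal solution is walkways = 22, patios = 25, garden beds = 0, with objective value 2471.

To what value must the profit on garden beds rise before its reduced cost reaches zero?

43

At the optimum: crew uses 135 of 135 (binding); mulch uses 157 of 157 (binding); equipment uses 97 of 102 (slack = 5).
Since equipment is not tight, its dual is 0.
From A_Bᵀ y = c: 5·y_crew + 6·y_mulch = 93; 1·y_crew + 1·y_mulch = 17.
→ y_crew = 9 and y_mulch = 8.
garden beds enters the basis when its profit ≥ yᵀa₃ = 9·3 + 8·2 = 43.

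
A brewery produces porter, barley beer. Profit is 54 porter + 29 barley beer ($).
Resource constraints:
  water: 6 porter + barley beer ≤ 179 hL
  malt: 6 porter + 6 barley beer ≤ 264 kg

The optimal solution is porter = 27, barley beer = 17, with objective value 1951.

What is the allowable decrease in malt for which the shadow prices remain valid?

Binding constraints: water, malt. The basis is B = [[6,1],[6,6]] with det 30.
Per unit decrease in malt, x* moves by d = (0.0333, -0.2).
The basis stays optimal until barley beer reaches 0; allowable decrease = 85 kg.

85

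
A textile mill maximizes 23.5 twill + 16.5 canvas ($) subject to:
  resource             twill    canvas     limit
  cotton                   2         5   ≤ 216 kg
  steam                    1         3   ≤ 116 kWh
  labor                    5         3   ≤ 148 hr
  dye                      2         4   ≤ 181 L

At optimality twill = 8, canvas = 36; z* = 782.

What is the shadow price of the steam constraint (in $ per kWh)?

1

At the optimum: cotton uses 196 of 216 (slack = 20); steam uses 116 of 116 (binding); labor uses 148 of 148 (binding); dye uses 160 of 181 (slack = 21).
By complementary slackness, y = 0 for the non-binding constraints.
The binding rows give the dual system: 1·y_steam + 5·y_labor = 23.5 and 3·y_steam + 3·y_labor = 16.5.
→ y_steam = 1 and y_labor = 4.5.
Shadow price of steam = 1.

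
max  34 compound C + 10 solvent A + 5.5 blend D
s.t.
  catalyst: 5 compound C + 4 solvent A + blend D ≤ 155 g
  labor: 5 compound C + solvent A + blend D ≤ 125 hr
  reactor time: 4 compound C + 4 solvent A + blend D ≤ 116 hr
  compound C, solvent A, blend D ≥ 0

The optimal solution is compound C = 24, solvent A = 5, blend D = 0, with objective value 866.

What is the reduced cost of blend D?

-1.5

At the optimum: catalyst uses 140 of 155 (slack = 15); labor uses 125 of 125 (binding); reactor time uses 116 of 116 (binding).
Since catalyst is not tight, its dual is 0.
The binding rows give the dual system: 5·y_labor + 4·y_reactor time = 34 and 1·y_labor + 4·y_reactor time = 10.
Solving: y_labor = 6, y_reactor time = 1.
Reduced cost of blend D: c₃ − yᵀa₃ = 5.5 − (6·1 + 1·1) = 5.5 − 7 = -1.5.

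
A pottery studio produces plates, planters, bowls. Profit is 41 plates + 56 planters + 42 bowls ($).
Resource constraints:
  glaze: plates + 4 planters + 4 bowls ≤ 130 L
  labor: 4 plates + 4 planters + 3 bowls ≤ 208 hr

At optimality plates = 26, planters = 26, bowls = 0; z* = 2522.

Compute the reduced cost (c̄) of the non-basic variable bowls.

-5

Both glaze and labor are binding at x*.
From A_Bᵀ y = c: 1·y_glaze + 4·y_labor = 41; 4·y_glaze + 4·y_labor = 56.
This yields shadow prices y_glaze = 5, y_labor = 9.
Reduced cost of bowls: c₃ − yᵀa₃ = 42 − (5·4 + 9·3) = 42 − 47 = -5.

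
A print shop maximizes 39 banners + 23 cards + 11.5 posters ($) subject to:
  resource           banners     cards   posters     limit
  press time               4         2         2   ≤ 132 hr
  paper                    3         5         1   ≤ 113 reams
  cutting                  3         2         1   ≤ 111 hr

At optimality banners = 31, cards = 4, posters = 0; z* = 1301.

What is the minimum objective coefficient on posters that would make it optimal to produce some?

19

Check each constraint at x*: press time 132/132 (tight); paper 113/113 (tight); cutting 101/111 (slack 10).
Slack constraints have shadow price 0 (complementary slackness).
The binding rows give the dual system: 4·y_press time + 3·y_paper = 39 and 2·y_press time + 5·y_paper = 23.
Solving: y_press time = 9, y_paper = 1.
posters enters the basis when its profit ≥ yᵀa₃ = 9·2 + 1·1 = 19.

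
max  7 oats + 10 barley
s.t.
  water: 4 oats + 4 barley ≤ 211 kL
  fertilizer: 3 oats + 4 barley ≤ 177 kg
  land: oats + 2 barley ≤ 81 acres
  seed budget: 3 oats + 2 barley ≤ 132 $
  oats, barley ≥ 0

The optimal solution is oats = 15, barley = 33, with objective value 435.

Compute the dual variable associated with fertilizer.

2

Binding: fertilizer and land. Non-binding: water (19 unused), seed budget (21 unused).
Since water, seed budget are not tight, their duals are 0.
Dual feasibility on the basic columns requires 3·y_fertilizer + 1·y_land = 7, 4·y_fertilizer + 2·y_land = 10.
This yields shadow prices y_fertilizer = 2, y_land = 1.
Shadow price of fertilizer = 2.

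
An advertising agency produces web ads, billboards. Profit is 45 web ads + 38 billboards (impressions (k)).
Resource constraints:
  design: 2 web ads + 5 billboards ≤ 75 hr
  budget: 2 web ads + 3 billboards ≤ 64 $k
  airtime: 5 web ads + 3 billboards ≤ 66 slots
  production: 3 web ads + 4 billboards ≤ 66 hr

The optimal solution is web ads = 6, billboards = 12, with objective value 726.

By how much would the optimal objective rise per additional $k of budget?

0

Check each constraint at x*: design 72/75 (slack 3); budget 48/64 (slack 16); airtime 66/66 (tight); production 66/66 (tight).
Since design, budget are not tight, their duals are 0.
From A_Bᵀ y = c: 5·y_airtime + 3·y_production = 45; 3·y_airtime + 4·y_production = 38.
→ y_airtime = 6 and y_production = 5.
Shadow price of budget = 0.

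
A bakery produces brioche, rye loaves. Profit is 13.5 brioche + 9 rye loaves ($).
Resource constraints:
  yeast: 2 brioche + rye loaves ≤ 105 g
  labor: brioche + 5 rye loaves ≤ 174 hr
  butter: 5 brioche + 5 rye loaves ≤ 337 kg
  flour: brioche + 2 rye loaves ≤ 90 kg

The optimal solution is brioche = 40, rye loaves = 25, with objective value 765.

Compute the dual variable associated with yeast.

At the optimum: yeast uses 105 of 105 (binding); labor uses 165 of 174 (slack = 9); butter uses 325 of 337 (slack = 12); flour uses 90 of 90 (binding).
Since labor, butter are not tight, their duals are 0.
From A_Bᵀ y = c: 2·y_yeast + 1·y_flour = 13.5; 1·y_yeast + 2·y_flour = 9.
This yields shadow prices y_yeast = 6, y_flour = 1.5.
Shadow price of yeast = 6.

6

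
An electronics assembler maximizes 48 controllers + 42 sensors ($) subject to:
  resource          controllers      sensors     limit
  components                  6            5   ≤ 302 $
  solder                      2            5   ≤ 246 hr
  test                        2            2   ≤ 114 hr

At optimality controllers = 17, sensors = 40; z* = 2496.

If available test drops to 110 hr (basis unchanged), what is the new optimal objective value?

2472

Binding: components and test. Non-binding: solder (12 unused).
Slack constraints have shadow price 0 (complementary slackness).
The binding rows give the dual system: 6·y_components + 2·y_test = 48 and 5·y_components + 2·y_test = 42.
This yields shadow prices y_components = 6, y_test = 6.
Δz = y_test·Δb = 6 × (-4) = -24, so new z* = 2496 − 24 = 2472.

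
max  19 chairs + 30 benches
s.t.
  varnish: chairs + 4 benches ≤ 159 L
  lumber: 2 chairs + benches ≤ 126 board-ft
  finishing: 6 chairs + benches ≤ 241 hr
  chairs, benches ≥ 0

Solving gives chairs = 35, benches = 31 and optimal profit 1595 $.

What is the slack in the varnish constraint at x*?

varnish used = 1·35 + 4·31 = 159; slack = 159 − 159 = 0.

0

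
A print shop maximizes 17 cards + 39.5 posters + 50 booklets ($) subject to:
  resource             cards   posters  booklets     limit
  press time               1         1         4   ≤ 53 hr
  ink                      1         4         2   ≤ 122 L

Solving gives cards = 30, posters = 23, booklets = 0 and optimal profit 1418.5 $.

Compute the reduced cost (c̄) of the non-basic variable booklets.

At the optimum: press time uses 53 of 53 (binding); ink uses 122 of 122 (binding).
Dual feasibility on the basic columns requires 1·y_press time + 1·y_ink = 17, 1·y_press time + 4·y_ink = 39.5.
This yields shadow prices y_press time = 9.5, y_ink = 7.5.
Reduced cost of booklets: c₃ − yᵀa₃ = 50 − (9.5·4 + 7.5·2) = 50 − 53 = -3.

-3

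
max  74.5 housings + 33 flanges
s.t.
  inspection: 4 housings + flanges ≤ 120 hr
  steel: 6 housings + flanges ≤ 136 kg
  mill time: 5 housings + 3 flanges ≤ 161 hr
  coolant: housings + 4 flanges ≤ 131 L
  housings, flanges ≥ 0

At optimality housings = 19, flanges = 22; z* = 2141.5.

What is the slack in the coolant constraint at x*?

24

coolant used = 1·19 + 4·22 = 107; slack = 131 − 107 = 24.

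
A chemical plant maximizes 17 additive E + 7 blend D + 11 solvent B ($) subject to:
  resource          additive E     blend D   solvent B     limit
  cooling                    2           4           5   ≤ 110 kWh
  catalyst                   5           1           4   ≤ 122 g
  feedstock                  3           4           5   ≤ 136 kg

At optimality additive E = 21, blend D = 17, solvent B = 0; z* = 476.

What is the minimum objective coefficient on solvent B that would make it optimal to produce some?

17

Check each constraint at x*: cooling 110/110 (tight); catalyst 122/122 (tight); feedstock 131/136 (slack 5).
Since feedstock is not tight, its dual is 0.
From A_Bᵀ y = c: 2·y_cooling + 5·y_catalyst = 17; 4·y_cooling + 1·y_catalyst = 7.
This yields shadow prices y_cooling = 1, y_catalyst = 3.
solvent B enters the basis when its profit ≥ yᵀa₃ = 1·5 + 3·4 = 17.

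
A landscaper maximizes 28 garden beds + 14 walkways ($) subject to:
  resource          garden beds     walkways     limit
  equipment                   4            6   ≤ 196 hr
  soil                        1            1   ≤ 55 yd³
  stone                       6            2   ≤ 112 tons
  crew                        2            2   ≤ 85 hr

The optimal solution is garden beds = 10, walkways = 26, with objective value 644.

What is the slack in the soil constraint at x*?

19

soil used = 1·10 + 1·26 = 36; slack = 55 − 36 = 19.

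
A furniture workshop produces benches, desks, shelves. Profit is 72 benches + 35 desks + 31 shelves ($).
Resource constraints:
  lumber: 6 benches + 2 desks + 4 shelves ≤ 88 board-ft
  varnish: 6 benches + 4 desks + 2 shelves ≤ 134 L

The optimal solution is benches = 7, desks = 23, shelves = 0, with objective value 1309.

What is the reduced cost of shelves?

-6

At the optimum: lumber uses 88 of 88 (binding); varnish uses 134 of 134 (binding).
The binding rows give the dual system: 6·y_lumber + 6·y_varnish = 72 and 2·y_lumber + 4·y_varnish = 35.
→ y_lumber = 6.5 and y_varnish = 5.5.
Reduced cost of shelves: c₃ − yᵀa₃ = 31 − (6.5·4 + 5.5·2) = 31 − 37 = -6.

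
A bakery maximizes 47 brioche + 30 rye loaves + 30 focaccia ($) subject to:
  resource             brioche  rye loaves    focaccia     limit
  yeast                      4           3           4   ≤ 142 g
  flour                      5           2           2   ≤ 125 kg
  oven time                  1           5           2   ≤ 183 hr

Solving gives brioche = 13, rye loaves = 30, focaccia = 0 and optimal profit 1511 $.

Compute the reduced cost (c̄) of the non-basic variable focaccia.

-8

Check each constraint at x*: yeast 142/142 (tight); flour 125/125 (tight); oven time 163/183 (slack 20).
Slack constraints have shadow price 0 (complementary slackness).
The binding rows give the dual system: 4·y_yeast + 5·y_flour = 47 and 3·y_yeast + 2·y_flour = 30.
→ y_yeast = 8 and y_flour = 3.
Reduced cost of focaccia: c₃ − yᵀa₃ = 30 − (8·4 + 3·2) = 30 − 38 = -8.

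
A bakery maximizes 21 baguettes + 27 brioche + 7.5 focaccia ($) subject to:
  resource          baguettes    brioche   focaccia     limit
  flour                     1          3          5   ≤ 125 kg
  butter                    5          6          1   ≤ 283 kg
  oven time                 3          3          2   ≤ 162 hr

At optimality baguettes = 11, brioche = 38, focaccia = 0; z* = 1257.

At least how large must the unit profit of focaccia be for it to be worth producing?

9

At the optimum: flour uses 125 of 125 (binding); butter uses 283 of 283 (binding); oven time uses 147 of 162 (slack = 15).
Slack constraints have shadow price 0 (complementary slackness).
Dual feasibility on the basic columns requires 1·y_flour + 5·y_butter = 21, 3·y_flour + 6·y_butter = 27.
Solving: y_flour = 1, y_butter = 4.
focaccia enters the basis when its profit ≥ yᵀa₃ = 1·5 + 4·1 = 9.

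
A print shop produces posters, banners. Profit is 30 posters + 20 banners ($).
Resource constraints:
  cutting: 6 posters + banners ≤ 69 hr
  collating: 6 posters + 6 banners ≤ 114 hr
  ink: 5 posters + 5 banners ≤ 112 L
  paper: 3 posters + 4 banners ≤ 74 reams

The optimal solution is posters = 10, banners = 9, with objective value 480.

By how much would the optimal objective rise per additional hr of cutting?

2

Binding: cutting and collating. Non-binding: ink (17 unused), paper (8 unused).
By complementary slackness, y = 0 for the non-binding constraints.
The binding rows give the dual system: 6·y_cutting + 6·y_collating = 30 and 1·y_cutting + 6·y_collating = 20.
This yields shadow prices y_cutting = 2, y_collating = 3.
Shadow price of cutting = 2.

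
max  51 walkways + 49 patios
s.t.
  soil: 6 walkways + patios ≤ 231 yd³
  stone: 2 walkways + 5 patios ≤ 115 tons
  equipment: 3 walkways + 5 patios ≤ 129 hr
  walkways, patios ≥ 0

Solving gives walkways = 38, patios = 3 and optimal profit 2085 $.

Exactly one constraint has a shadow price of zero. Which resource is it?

stone

soil: 231/231 (binding)
stone: 91/115 (slack 24)
equipment: 129/129 (binding)
By complementary slackness, a constraint with positive slack has shadow price 0 → stone.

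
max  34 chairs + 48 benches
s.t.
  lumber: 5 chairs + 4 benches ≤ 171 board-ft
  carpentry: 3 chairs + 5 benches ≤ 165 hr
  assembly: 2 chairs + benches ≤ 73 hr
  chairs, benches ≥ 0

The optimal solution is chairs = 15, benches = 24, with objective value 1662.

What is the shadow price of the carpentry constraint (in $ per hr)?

Check each constraint at x*: lumber 171/171 (tight); carpentry 165/165 (tight); assembly 54/73 (slack 19).
Slack constraints have shadow price 0 (complementary slackness).
The binding rows give the dual system: 5·y_lumber + 3·y_carpentry = 34 and 4·y_lumber + 5·y_carpentry = 48.
Solving: y_lumber = 2, y_carpentry = 8.
Shadow price of carpentry = 8.

8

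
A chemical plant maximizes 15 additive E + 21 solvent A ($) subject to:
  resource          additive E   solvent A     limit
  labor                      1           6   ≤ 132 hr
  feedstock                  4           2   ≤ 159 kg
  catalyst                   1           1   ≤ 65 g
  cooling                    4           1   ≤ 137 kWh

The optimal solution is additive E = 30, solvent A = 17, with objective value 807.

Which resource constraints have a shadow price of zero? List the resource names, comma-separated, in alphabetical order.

labor: 132/132 (binding)
feedstock: 154/159 (slack 5)
catalyst: 47/65 (slack 18)
cooling: 137/137 (binding)
By complementary slackness, a constraint with positive slack has shadow price 0 → catalyst, feedstock.

catalyst, feedstock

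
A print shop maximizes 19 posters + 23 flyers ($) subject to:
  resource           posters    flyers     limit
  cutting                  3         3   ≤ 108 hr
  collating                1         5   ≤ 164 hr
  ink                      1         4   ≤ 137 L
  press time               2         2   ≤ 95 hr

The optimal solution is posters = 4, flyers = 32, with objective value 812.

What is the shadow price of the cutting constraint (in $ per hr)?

Check each constraint at x*: cutting 108/108 (tight); collating 164/164 (tight); ink 132/137 (slack 5); press time 72/95 (slack 23).
Since ink, press time are not tight, their duals are 0.
From A_Bᵀ y = c: 3·y_cutting + 1·y_collating = 19; 3·y_cutting + 5·y_collating = 23.
This yields shadow prices y_cutting = 6, y_collating = 1.
Shadow price of cutting = 6.

6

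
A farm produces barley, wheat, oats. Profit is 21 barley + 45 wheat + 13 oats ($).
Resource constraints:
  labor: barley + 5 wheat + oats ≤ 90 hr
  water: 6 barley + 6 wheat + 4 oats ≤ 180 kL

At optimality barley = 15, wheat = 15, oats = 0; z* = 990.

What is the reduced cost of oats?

Both labor and water are binding at x*.
The binding rows give the dual system: 1·y_labor + 6·y_water = 21 and 5·y_labor + 6·y_water = 45.
→ y_labor = 6 and y_water = 2.5.
Reduced cost of oats: c₃ − yᵀa₃ = 13 − (6·1 + 2.5·4) = 13 − 16 = -3.

-3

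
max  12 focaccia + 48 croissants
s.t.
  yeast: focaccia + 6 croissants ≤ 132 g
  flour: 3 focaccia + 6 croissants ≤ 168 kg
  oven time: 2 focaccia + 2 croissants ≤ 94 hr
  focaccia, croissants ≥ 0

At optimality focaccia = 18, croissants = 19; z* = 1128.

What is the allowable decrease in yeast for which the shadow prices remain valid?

40

Binding constraints: yeast, flour. The basis is B = [[1,6],[3,6]] with det -12.
Per unit decrease in yeast, x* moves by d = (0.5, -0.25).
The basis stays optimal until oven time becomes binding; allowable decrease = 40 g.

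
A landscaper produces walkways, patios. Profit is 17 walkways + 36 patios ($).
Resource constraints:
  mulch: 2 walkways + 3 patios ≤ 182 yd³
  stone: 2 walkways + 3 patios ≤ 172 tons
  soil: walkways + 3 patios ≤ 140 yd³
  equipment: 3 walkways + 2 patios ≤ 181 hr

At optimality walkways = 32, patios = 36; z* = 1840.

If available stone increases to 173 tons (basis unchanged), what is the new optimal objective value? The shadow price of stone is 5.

1845

Δb = 1, so new z* = 1840 + (5)·(1) = 1840 + 5 = 1845.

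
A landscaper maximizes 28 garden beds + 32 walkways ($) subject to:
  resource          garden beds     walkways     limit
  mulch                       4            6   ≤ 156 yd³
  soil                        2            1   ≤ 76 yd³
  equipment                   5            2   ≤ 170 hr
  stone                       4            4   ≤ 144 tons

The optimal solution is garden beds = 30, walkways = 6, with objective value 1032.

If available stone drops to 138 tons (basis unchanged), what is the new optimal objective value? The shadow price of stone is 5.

Δb = -6, so new z* = 1032 + (5)·(-6) = 1032 − 30 = 1002.

1002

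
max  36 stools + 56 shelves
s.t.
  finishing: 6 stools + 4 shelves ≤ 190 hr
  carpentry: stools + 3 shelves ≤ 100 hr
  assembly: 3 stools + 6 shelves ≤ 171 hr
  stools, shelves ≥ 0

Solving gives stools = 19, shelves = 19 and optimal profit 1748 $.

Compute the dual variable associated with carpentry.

Binding: finishing and assembly. Non-binding: carpentry (24 unused).
Slack constraints have shadow price 0 (complementary slackness).
From A_Bᵀ y = c: 6·y_finishing + 3·y_assembly = 36; 4·y_finishing + 6·y_assembly = 56.
→ y_finishing = 2 and y_assembly = 8.
Shadow price of carpentry = 0.

0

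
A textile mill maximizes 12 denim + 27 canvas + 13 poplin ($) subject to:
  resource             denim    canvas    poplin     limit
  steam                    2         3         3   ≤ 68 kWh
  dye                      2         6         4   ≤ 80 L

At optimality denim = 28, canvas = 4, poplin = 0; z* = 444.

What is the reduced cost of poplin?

Check each constraint at x*: steam 68/68 (tight); dye 80/80 (tight).
Dual feasibility on the basic columns requires 2·y_steam + 2·y_dye = 12, 3·y_steam + 6·y_dye = 27.
Solving: y_steam = 3, y_dye = 3.
Reduced cost of poplin: c₃ − yᵀa₃ = 13 − (3·3 + 3·4) = 13 − 21 = -8.

-8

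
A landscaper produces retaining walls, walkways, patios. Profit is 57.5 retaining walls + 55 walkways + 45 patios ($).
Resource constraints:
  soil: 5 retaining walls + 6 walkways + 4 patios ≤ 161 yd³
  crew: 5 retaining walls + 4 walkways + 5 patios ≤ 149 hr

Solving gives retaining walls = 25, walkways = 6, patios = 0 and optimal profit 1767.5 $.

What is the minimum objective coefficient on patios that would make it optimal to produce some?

53

At the optimum: soil uses 161 of 161 (binding); crew uses 149 of 149 (binding).
Dual feasibility on the basic columns requires 5·y_soil + 5·y_crew = 57.5, 6·y_soil + 4·y_crew = 55.
Solving: y_soil = 4.5, y_crew = 7.
patios enters the basis when its profit ≥ yᵀa₃ = 4.5·4 + 7·5 = 53.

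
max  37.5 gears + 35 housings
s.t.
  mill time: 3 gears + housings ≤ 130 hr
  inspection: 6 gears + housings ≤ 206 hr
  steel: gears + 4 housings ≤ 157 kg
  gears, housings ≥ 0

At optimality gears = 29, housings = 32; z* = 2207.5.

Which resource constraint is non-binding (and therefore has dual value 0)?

mill time

mill time: 119/130 (slack 11)
inspection: 206/206 (binding)
steel: 157/157 (binding)
By complementary slackness, a constraint with positive slack has shadow price 0 → mill time.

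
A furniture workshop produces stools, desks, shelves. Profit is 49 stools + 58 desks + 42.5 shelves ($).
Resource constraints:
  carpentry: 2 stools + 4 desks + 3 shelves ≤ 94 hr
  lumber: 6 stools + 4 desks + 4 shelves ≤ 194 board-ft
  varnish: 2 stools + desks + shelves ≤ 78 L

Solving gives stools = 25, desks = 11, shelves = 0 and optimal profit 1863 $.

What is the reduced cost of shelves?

Binding: carpentry and lumber. Non-binding: varnish (17 unused).
Since varnish is not tight, its dual is 0.
Dual feasibility on the basic columns requires 2·y_carpentry + 6·y_lumber = 49, 4·y_carpentry + 4·y_lumber = 58.
→ y_carpentry = 9.5 and y_lumber = 5.
Reduced cost of shelves: c₃ − yᵀa₃ = 42.5 − (9.5·3 + 5·4) = 42.5 − 48.5 = -6.

-6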